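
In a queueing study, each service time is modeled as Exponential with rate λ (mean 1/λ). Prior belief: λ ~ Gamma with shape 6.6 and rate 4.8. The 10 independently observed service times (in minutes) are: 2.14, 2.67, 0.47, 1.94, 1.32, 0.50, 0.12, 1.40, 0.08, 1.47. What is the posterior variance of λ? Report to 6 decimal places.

0.058052

With a Gamma(shape α, rate β) prior on the exponential rate λ, the posterior after n observations with total T = Σxᵢ is Gamma(α+n, β+T).
Sum of observations T = 12.11 minutes; n = 10.
Posterior: Gamma(6.6+10, 4.8+12.11) = Gamma(16.6, 16.91).
Var = α/β² = 0.058052.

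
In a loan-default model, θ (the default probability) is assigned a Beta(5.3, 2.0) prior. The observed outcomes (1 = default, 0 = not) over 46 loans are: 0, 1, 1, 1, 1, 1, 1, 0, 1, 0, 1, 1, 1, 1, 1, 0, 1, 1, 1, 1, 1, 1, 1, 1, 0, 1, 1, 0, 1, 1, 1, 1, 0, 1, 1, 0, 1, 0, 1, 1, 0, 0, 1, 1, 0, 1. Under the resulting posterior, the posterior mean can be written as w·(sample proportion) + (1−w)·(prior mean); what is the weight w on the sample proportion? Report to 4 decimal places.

0.8630

The Beta prior is conjugate to a Binomial/Bernoulli likelihood; the update adds successes to α and failures to β.
Posterior mean = (α₀+k)/(α₀+β₀+n) = [n/(α₀+β₀+n)]·(k/n) + [(α₀+β₀)/(α₀+β₀+n)]·α₀/(α₀+β₀), so only n and the prior enter the weight.
The weight on the data is w = n/(α₀+β₀+n) = 46/(5.3+2.0+46) = 46/53.3 = 0.8630.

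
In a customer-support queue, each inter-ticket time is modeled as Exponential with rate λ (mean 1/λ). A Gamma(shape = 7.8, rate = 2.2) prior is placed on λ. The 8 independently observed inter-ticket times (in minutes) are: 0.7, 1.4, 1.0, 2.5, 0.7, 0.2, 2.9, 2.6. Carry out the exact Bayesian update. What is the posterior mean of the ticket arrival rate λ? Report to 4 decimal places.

With a Gamma(shape α, rate β) prior on the exponential rate λ, the posterior after n observations with total T = Σxᵢ is Gamma(α+n, β+T).
Sum of observations T = 12.0 minutes; n = 8.
Posterior: Gamma(7.8+8, 2.2+12.0) = Gamma(15.8, 14.2).
Posterior mean of λ = α/β = 15.8/14.2 = 1.1127.

1.1127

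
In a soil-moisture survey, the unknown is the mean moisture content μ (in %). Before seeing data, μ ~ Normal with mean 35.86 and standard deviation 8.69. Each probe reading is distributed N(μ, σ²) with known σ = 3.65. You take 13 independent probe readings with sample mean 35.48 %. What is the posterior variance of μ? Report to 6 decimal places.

For Normal data with known variance σ², a Normal(μ₀, σ₀²) prior on μ is conjugate. Posterior precision = 1/σ₀² + n/σ²; posterior mean is the precision-weighted average of μ₀ and x̄.
σ₀² = 8.69² = 75.5161, σ² = 3.65² = 13.3225; σ² + n·σ₀² = 13.3225 + 13·75.5161 = 995.0318.
Posterior precision = 1/σ₀² + n/σ² = 1/75.5161 + 13/13.3225 = (σ² + n·σ₀²)/(σ₀²σ²) = 995.0318/(75.5161·13.3225); posterior variance σₙ² = σ₀²σ²/(σ² + n·σ₀²) = 75.5161·13.3225/995.0318 = 1.011087.

1.011087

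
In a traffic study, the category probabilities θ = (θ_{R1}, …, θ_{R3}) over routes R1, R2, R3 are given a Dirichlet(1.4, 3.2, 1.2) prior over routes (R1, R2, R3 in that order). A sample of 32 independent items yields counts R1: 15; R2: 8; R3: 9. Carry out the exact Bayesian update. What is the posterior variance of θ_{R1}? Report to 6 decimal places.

The Dirichlet prior is conjugate to the Multinomial likelihood: each posterior αⱼ = prior αⱼ + observed count nⱼ.
Posterior concentration: (16.4, 11.2, 10.2), total = 37.8.
Var[θ_j] = α_j(Σα−α_j)/((Σα)²(Σα+1)) = 16.4·21.4/(37.8²·38.8) = 0.006331.

0.006331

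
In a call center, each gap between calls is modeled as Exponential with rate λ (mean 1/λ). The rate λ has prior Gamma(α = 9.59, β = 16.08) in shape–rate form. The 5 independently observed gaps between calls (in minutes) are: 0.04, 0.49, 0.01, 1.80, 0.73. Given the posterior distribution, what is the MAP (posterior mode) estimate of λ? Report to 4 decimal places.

0.7097

With a Gamma(shape α, rate β) prior on the exponential rate λ, the posterior after n observations with total T = Σxᵢ is Gamma(α+n, β+T).
Sum of observations T = 3.07 minutes; n = 5.
Posterior: Gamma(9.59+5, 16.08+3.07) = Gamma(14.59, 19.15).
Mode = (α−1)/β = 0.7097.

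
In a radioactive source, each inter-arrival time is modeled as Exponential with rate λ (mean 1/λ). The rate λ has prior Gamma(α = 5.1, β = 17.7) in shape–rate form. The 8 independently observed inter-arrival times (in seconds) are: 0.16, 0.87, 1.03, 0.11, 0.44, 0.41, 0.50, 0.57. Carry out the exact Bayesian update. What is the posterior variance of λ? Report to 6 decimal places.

With a Gamma(shape α, rate β) prior on the exponential rate λ, the posterior after n observations with total T = Σxᵢ is Gamma(α+n, β+T).
Sum of observations T = 4.09 seconds; n = 8.
Posterior: Gamma(5.1+8, 17.7+4.09) = Gamma(13.1, 21.79).
Var = α/β² = 0.027590.

0.027590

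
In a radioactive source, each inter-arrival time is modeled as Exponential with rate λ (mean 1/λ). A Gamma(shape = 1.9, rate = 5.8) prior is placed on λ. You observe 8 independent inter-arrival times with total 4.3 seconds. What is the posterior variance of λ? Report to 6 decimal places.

With a Gamma(shape α, rate β) prior on the exponential rate λ, the posterior after n observations with total T = Σxᵢ is Gamma(α+n, β+T).
Posterior: Gamma(1.9+8, 5.8+4.3) = Gamma(9.9, 10.1).
Var = α/β² = 0.097049.

0.097049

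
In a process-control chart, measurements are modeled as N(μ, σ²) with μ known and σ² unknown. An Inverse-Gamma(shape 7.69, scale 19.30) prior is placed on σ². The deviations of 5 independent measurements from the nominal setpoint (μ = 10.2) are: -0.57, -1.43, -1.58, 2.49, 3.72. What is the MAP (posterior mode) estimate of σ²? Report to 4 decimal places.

2.8376

With known mean μ and an Inverse-Gamma(α, β) prior on σ², the Normal likelihood is conjugate: posterior is Inv-Gamma(α + n/2, β + Σ(xᵢ−μ)²/2).
Σ(xᵢ−μ)² = (-0.57)² + (-1.43)² + (-1.58)² + (2.49)² + (3.72)² = 24.9047.
Posterior: Inv-Gamma(7.69 + 5/2, 19.30 + 24.9047/2) = Inv-Gamma(10.19, 31.75235).
Mode = β/(α+1) = 31.75235/11.19 = 2.8376.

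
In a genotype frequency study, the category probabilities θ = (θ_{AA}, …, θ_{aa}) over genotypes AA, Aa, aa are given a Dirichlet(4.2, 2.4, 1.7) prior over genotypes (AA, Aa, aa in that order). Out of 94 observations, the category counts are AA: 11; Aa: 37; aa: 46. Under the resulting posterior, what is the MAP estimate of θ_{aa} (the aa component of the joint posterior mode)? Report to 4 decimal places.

0.4703

The Dirichlet prior is conjugate to the Multinomial likelihood: each posterior αⱼ = prior αⱼ + observed count nⱼ.
Posterior concentration: (15.2, 39.4, 47.7), total = 102.3.
Joint mode component: (α_{aa}−1)/(Σα−K) = 46.7/99.3 = 0.4703.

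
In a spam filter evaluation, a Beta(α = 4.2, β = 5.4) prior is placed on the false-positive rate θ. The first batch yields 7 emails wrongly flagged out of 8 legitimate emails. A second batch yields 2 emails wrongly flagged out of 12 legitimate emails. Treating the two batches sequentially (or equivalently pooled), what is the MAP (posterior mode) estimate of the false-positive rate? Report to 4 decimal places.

The Beta prior is conjugate to a Binomial/Bernoulli likelihood; the update adds successes to α and failures to β.
After batch 1: Beta(4.2+7, 5.4+1) = Beta(11.2, 6.4).
After batch 2: Beta(11.2+2, 6.4+10) = Beta(13.2, 16.4).
Mode of Beta(a,b) for a,b>1 is (a−1)/(a+b−2) = 12.2/27.6 = 0.4420.

0.4420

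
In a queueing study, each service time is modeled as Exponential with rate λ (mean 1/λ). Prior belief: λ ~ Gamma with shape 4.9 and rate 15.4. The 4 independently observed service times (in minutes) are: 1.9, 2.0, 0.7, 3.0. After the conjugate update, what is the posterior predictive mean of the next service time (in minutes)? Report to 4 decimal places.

With a Gamma(shape α, rate β) prior on the exponential rate λ, the posterior after n observations with total T = Σxᵢ is Gamma(α+n, β+T).
Sum of observations T = 7.6 minutes; n = 4.
Posterior: Gamma(4.9+4, 15.4+7.6) = Gamma(8.9, 23.0).
The predictive distribution for the next observation is Lomax; its mean is β/(α−1) = 23.0/7.9 = 2.9114.

2.9114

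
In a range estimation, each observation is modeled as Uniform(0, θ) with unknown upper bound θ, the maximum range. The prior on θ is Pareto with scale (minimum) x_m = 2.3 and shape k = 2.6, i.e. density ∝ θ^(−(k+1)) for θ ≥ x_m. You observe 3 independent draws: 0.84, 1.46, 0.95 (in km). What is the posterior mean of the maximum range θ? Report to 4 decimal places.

A Pareto(scale x_m, shape k) prior on the upper bound θ of Uniform(0, θ) is conjugate: posterior is Pareto(max(x_m, max xᵢ), k + n).
Sample maximum = 1.46; prior scale x_m = 2.3 → posterior scale = max = 2.30.
Posterior shape = 2.6 + 3 = 5.6.
E[θ|data] = k·x_m/(k−1) = 5.6·2.30/4.6 = 2.8000.

2.8000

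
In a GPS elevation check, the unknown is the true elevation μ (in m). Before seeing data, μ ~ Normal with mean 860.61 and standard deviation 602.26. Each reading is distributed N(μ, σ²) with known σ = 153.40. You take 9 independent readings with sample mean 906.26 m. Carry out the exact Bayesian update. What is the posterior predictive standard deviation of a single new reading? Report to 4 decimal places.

For Normal data with known variance σ², a Normal(μ₀, σ₀²) prior on μ is conjugate. Posterior precision = 1/σ₀² + n/σ²; posterior mean is the precision-weighted average of μ₀ and x̄.
σ₀² = 602.26² = 362717.1076, σ² = 153.40² = 23531.56; σ² + n·σ₀² = 23531.56 + 9·362717.1076 = 3287985.5284.
Posterior precision = 1/σ₀² + n/σ² = 1/362717.1076 + 9/23531.56 = (σ² + n·σ₀²)/(σ₀²σ²) = 3287985.5284/(362717.1076·23531.56); posterior variance σₙ² = σ₀²σ²/(σ² + n·σ₀²) = 362717.1076·23531.56/3287985.5284 = 2595.905398.
Predictive variance for one new observation = σₙ² + σ² = 362717.1076·23531.56/3287985.5284 + 23531.56 = σ²·(σ₀² + 3287985.5284)/3287985.5284 = 23531.56·3650702.636/3287985.5284 = 26127.465398; SD = √(23531.56·3650702.636/3287985.5284) = 161.6399.

161.6399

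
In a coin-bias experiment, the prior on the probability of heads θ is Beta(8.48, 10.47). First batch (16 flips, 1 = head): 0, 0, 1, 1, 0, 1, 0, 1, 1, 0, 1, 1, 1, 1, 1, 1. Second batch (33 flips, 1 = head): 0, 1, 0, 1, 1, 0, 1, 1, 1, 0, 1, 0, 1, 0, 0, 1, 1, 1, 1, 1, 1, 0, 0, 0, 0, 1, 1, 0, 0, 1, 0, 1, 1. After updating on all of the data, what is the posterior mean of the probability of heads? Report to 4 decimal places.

0.5663

The Beta prior is conjugate to a Binomial/Bernoulli likelihood; the update adds successes to α and failures to β.
After batch 1: Beta(8.48+11, 10.47+5) = Beta(19.48, 15.47).
After batch 2: Beta(19.48+19, 15.47+14) = Beta(38.48, 29.47).
Posterior mean = α/(α+β) = 38.48/67.95 = 0.5663.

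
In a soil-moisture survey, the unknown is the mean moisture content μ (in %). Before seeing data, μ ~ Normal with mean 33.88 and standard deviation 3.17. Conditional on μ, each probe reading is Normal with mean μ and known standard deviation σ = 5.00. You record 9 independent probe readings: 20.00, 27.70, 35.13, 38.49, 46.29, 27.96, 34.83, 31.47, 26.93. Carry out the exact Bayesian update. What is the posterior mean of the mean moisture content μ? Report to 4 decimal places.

32.4768

For Normal data with known variance σ², a Normal(μ₀, σ₀²) prior on μ is conjugate. Posterior precision = 1/σ₀² + n/σ²; posterior mean is the precision-weighted average of μ₀ and x̄.
Σxᵢ = 20.00 + 27.70 + 35.13 + 38.49 + 46.29 + 27.96 + 34.83 + 31.47 + 26.93 = 288.8, so n·x̄ = 288.8.
σ₀² = 3.17² = 10.0489, σ² = 5.00² = 25; σ² + n·σ₀² = 25 + 9·10.0489 = 115.4401.
Posterior mean = (μ₀/σ₀² + n·x̄/σ²)/(1/σ₀² + n/σ²) = (σ²·μ₀ + σ₀²·n·x̄)/(σ² + n·σ₀²) = (25·33.88 + 10.0489·288.8)/115.4401 = 3749.12232/115.4401 = 32.4768.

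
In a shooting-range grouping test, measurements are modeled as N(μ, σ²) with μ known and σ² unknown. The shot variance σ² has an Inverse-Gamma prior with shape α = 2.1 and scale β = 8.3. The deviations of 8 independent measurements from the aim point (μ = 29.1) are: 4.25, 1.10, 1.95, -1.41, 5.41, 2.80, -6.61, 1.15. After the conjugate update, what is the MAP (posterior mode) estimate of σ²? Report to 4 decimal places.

With known mean μ and an Inverse-Gamma(α, β) prior on σ², the Normal likelihood is conjugate: posterior is Inv-Gamma(α + n/2, β + Σ(xᵢ−μ)²/2).
Σ(xᵢ−μ)² = (4.25)² + (1.10)² + (1.95)² + (-1.41)² + (5.41)² + (2.80)² + (-6.61)² + (1.15)² = 107.1858.
Posterior: Inv-Gamma(2.1 + 8/2, 8.3 + 107.1858/2) = Inv-Gamma(6.10, 61.89290).
Mode = β/(α+1) = 61.89290/7.10 = 8.7173.

8.7173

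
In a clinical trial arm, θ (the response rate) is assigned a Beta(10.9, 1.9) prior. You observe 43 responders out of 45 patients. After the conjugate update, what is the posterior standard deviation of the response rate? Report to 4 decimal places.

The Beta prior is conjugate to a Binomial/Bernoulli likelihood; the update adds successes to α and failures to β.
Posterior: Beta(α+k, β+n−k) = Beta(10.9+43, 1.9+2) = Beta(53.9, 3.9).
Var = αβ/((α+β)²(α+β+1)) = 53.9·3.9/(57.8²·58.8) = 0.00107009; SD = √0.00107009 = 0.0327.

0.0327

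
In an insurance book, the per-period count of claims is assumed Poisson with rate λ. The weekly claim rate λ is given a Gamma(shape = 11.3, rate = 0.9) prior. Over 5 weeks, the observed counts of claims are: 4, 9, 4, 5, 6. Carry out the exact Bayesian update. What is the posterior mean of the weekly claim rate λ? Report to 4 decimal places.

With a Gamma(shape α, rate β) prior, the Poisson likelihood is conjugate: the posterior is Gamma(α + ΣXᵢ, β + n).
Sum of counts S = 28 over n = 5 weeks.
Posterior: Gamma(α+S, β+n) = Gamma(11.3+28, 0.9+5) = Gamma(39.3, 5.9).
Posterior mean = α/β = 39.3/5.9 = 6.6610.

6.6610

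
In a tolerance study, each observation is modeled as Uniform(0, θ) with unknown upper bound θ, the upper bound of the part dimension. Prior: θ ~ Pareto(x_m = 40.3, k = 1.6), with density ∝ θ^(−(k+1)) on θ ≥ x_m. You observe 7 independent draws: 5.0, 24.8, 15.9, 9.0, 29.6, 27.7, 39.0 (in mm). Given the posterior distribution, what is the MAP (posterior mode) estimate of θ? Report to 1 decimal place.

40.3

A Pareto(scale x_m, shape k) prior on the upper bound θ of Uniform(0, θ) is conjugate: posterior is Pareto(max(x_m, max xᵢ), k + n).
Sample maximum = 39.0; prior scale x_m = 40.3 → posterior scale = max = 40.3.
Posterior shape = 1.6 + 7 = 8.6.
The Pareto density is decreasing on [x_m, ∞), so the mode is x_m = 40.3.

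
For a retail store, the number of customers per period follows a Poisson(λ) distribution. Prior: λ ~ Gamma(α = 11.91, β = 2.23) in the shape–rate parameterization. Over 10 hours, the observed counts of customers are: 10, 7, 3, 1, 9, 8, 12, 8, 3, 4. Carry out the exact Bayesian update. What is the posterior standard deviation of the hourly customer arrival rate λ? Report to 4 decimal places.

0.7171

With a Gamma(shape α, rate β) prior, the Poisson likelihood is conjugate: the posterior is Gamma(α + ΣXᵢ, β + n).
Sum of counts S = 65 over n = 10 hours.
Posterior: Gamma(α+S, β+n) = Gamma(11.91+65, 2.23+10) = Gamma(76.91, 12.23).
SD = √α/β = √76.91/12.23 = 0.7171.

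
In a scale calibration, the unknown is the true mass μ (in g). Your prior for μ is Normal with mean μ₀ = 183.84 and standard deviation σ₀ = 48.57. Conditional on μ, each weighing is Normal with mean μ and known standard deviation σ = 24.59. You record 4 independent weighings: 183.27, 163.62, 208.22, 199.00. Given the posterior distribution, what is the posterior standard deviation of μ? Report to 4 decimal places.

For Normal data with known variance σ², a Normal(μ₀, σ₀²) prior on μ is conjugate. Posterior precision = 1/σ₀² + n/σ²; posterior mean is the precision-weighted average of μ₀ and x̄.
σ₀² = 48.57² = 2359.0449, σ² = 24.59² = 604.6681; σ² + n·σ₀² = 604.6681 + 4·2359.0449 = 10040.8477.
Posterior precision = 1/σ₀² + n/σ² = 1/2359.0449 + 4/604.6681 = (σ² + n·σ₀²)/(σ₀²σ²) = 10040.8477/(2359.0449·604.6681); posterior variance σₙ² = σ₀²σ²/(σ² + n·σ₀²) = 2359.0449·604.6681/10040.8477 = 142.063623.
Posterior SD = √σₙ² = √(2359.0449·604.6681/10040.8477) = 11.9190.

11.9190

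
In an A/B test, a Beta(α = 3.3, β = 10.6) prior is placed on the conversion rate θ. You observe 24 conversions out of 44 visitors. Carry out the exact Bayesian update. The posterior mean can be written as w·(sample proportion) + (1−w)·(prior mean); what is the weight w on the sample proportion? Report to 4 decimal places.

0.7599

The Beta prior is conjugate to a Binomial/Bernoulli likelihood; the update adds successes to α and failures to β.
Posterior mean = (α₀+k)/(α₀+β₀+n) = [n/(α₀+β₀+n)]·(k/n) + [(α₀+β₀)/(α₀+β₀+n)]·α₀/(α₀+β₀), so only n and the prior enter the weight.
The weight on the data is w = n/(α₀+β₀+n) = 44/(3.3+10.6+44) = 44/57.9 = 0.7599.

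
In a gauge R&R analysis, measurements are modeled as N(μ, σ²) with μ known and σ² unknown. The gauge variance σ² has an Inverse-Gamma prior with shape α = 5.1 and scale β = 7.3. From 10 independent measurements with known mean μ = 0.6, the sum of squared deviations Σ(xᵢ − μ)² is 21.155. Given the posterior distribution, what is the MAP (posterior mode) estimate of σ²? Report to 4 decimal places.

1.6106

With known mean μ and an Inverse-Gamma(α, β) prior on σ², the Normal likelihood is conjugate: posterior is Inv-Gamma(α + n/2, β + Σ(xᵢ−μ)²/2).
Posterior: Inv-Gamma(5.1 + 10/2, 7.3 + 21.155/2) = Inv-Gamma(10.10, 17.8775).
Mode = β/(α+1) = 17.8775/11.10 = 1.6106.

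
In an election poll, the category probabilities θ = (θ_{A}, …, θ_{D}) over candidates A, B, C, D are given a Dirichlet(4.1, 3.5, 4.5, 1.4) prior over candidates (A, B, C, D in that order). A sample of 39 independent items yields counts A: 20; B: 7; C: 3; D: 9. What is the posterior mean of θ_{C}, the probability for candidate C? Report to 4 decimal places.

0.1429

The Dirichlet prior is conjugate to the Multinomial likelihood: each posterior αⱼ = prior αⱼ + observed count nⱼ.
Posterior concentration: (24.1, 10.5, 7.5, 10.4), total = 52.5.
E[θ_{C}|data] = α_{C}/Σα = 7.5/52.5 = 0.1429.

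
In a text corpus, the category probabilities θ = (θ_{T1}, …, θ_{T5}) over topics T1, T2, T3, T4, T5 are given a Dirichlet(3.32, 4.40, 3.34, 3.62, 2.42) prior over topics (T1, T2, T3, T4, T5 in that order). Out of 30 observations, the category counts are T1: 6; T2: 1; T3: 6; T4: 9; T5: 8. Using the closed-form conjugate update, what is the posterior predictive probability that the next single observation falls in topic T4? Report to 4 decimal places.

0.2679

The Dirichlet prior is conjugate to the Multinomial likelihood: each posterior αⱼ = prior αⱼ + observed count nⱼ.
Posterior concentration: (9.32, 5.40, 9.34, 12.62, 10.42), total = 47.10.
P(next = T4 | data) = α_{T4}/Σα = 0.2679.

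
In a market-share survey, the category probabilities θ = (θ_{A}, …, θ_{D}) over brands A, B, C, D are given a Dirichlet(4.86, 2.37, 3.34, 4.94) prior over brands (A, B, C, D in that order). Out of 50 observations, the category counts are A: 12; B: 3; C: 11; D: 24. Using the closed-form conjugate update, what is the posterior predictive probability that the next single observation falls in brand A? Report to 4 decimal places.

The Dirichlet prior is conjugate to the Multinomial likelihood: each posterior αⱼ = prior αⱼ + observed count nⱼ.
Posterior concentration: (16.86, 5.37, 14.34, 28.94), total = 65.51.
P(next = A | data) = α_{A}/Σα = 0.2574.

0.2574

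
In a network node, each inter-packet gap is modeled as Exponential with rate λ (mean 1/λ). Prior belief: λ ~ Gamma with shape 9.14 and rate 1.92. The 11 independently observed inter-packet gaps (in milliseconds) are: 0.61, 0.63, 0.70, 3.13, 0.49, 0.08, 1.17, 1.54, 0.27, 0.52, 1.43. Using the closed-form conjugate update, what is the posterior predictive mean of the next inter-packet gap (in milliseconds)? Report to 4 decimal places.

With a Gamma(shape α, rate β) prior on the exponential rate λ, the posterior after n observations with total T = Σxᵢ is Gamma(α+n, β+T).
Sum of observations T = 10.57 milliseconds; n = 11.
Posterior: Gamma(9.14+11, 1.92+10.57) = Gamma(20.14, 12.49).
The predictive distribution for the next observation is Lomax; its mean is β/(α−1) = 12.49/19.14 = 0.6526.

0.6526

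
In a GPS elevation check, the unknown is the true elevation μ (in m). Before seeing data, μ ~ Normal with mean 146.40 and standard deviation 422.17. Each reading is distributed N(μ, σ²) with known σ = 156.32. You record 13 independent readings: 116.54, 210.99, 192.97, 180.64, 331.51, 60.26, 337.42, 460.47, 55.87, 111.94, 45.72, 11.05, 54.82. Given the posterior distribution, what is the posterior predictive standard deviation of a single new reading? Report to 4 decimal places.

162.1605

For Normal data with known variance σ², a Normal(μ₀, σ₀²) prior on μ is conjugate. Posterior precision = 1/σ₀² + n/σ²; posterior mean is the precision-weighted average of μ₀ and x̄.
σ₀² = 422.17² = 178227.5089, σ² = 156.32² = 24435.9424; σ² + n·σ₀² = 24435.9424 + 13·178227.5089 = 2341393.5581.
Posterior precision = 1/σ₀² + n/σ² = 1/178227.5089 + 13/24435.9424 = (σ² + n·σ₀²)/(σ₀²σ²) = 2341393.5581/(178227.5089·24435.9424); posterior variance σₙ² = σ₀²σ²/(σ² + n·σ₀²) = 178227.5089·24435.9424/2341393.5581 = 1860.070524.
Predictive variance for one new observation = σₙ² + σ² = 178227.5089·24435.9424/2341393.5581 + 24435.9424 = σ²·(σ₀² + 2341393.5581)/2341393.5581 = 24435.9424·2519621.067/2341393.5581 = 26296.012924; SD = √(24435.9424·2519621.067/2341393.5581) = 162.1605.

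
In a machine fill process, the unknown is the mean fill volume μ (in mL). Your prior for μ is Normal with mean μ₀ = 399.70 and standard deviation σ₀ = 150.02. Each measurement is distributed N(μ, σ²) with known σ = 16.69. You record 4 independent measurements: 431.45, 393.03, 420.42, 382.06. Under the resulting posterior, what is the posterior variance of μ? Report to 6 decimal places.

For Normal data with known variance σ², a Normal(μ₀, σ₀²) prior on μ is conjugate. Posterior precision = 1/σ₀² + n/σ²; posterior mean is the precision-weighted average of μ₀ and x̄.
σ₀² = 150.02² = 22506.0004, σ² = 16.69² = 278.5561; σ² + n·σ₀² = 278.5561 + 4·22506.0004 = 90302.5577.
Posterior precision = 1/σ₀² + n/σ² = 1/22506.0004 + 4/278.5561 = (σ² + n·σ₀²)/(σ₀²σ²) = 90302.5577/(22506.0004·278.5561); posterior variance σₙ² = σ₀²σ²/(σ² + n·σ₀²) = 22506.0004·278.5561/90302.5577 = 69.424210.

69.424210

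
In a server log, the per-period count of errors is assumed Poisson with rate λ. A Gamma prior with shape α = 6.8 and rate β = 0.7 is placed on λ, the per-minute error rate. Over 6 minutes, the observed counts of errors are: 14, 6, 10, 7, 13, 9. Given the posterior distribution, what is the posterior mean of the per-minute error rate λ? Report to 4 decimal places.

9.8209

With a Gamma(shape α, rate β) prior, the Poisson likelihood is conjugate: the posterior is Gamma(α + ΣXᵢ, β + n).
Sum of counts S = 59 over n = 6 minutes.
Posterior: Gamma(α+S, β+n) = Gamma(6.8+59, 0.7+6) = Gamma(65.8, 6.7).
Posterior mean = α/β = 65.8/6.7 = 9.8209.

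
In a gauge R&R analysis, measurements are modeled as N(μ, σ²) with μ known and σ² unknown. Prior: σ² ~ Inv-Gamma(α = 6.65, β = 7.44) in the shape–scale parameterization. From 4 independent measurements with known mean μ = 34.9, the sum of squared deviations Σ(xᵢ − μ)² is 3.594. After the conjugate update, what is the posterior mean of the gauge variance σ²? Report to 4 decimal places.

1.2075

With known mean μ and an Inverse-Gamma(α, β) prior on σ², the Normal likelihood is conjugate: posterior is Inv-Gamma(α + n/2, β + Σ(xᵢ−μ)²/2).
Posterior: Inv-Gamma(6.65 + 4/2, 7.44 + 3.594/2) = Inv-Gamma(8.65, 9.2370).
E[σ²|data] = β/(α−1) = 9.2370/7.65 = 1.2075.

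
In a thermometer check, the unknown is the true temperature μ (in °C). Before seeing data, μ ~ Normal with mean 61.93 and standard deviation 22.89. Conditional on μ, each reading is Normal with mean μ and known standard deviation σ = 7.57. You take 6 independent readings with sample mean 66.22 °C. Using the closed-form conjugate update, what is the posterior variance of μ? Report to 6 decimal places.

For Normal data with known variance σ², a Normal(μ₀, σ₀²) prior on μ is conjugate. Posterior precision = 1/σ₀² + n/σ²; posterior mean is the precision-weighted average of μ₀ and x̄.
σ₀² = 22.89² = 523.9521, σ² = 7.57² = 57.3049; σ² + n·σ₀² = 57.3049 + 6·523.9521 = 3201.0175.
Posterior precision = 1/σ₀² + n/σ² = 1/523.9521 + 6/57.3049 = (σ² + n·σ₀²)/(σ₀²σ²) = 3201.0175/(523.9521·57.3049); posterior variance σₙ² = σ₀²σ²/(σ² + n·σ₀²) = 523.9521·57.3049/3201.0175 = 9.379837.

9.379837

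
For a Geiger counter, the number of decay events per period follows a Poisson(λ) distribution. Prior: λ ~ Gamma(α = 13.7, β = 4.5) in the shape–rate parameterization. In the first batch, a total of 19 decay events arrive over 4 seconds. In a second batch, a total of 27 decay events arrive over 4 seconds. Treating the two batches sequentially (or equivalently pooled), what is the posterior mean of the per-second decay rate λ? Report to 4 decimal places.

With a Gamma(shape α, rate β) prior, the Poisson likelihood is conjugate: the posterior is Gamma(α + ΣXᵢ, β + n).
After batch 1: Gamma(α+S, β+n) = Gamma(13.7+19, 4.5+4) = Gamma(32.7, 8.5).
After batch 2: Gamma(α+S, β+n) = Gamma(32.7+27, 8.5+4) = Gamma(59.7, 12.5).
Posterior mean = α/β = 59.7/12.5 = 4.7760.

4.7760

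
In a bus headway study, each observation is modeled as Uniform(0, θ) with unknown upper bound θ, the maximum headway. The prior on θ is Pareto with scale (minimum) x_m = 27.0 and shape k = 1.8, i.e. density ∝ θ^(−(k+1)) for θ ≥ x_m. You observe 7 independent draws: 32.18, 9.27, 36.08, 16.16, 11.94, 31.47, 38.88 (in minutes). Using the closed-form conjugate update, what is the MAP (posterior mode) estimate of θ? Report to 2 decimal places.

A Pareto(scale x_m, shape k) prior on the upper bound θ of Uniform(0, θ) is conjugate: posterior is Pareto(max(x_m, max xᵢ), k + n).
Sample maximum = 38.88; prior scale x_m = 27.0 → posterior scale = max = 38.88.
Posterior shape = 1.8 + 7 = 8.8.
The Pareto density is decreasing on [x_m, ∞), so the mode is x_m = 38.88.

38.88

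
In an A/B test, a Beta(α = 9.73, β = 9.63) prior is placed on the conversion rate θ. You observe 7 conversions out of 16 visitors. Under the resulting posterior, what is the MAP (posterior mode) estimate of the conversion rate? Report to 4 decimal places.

The Beta prior is conjugate to a Binomial/Bernoulli likelihood; the update adds successes to α and failures to β.
Posterior: Beta(α+k, β+n−k) = Beta(9.73+7, 9.63+9) = Beta(16.73, 18.63).
Mode of Beta(a,b) for a,b>1 is (a−1)/(a+b−2) = 15.73/33.36 = 0.4715.

0.4715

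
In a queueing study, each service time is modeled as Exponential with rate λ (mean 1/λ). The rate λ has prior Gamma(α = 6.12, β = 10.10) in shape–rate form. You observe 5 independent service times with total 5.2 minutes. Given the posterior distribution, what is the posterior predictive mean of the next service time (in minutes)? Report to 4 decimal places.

1.5119

With a Gamma(shape α, rate β) prior on the exponential rate λ, the posterior after n observations with total T = Σxᵢ is Gamma(α+n, β+T).
Posterior: Gamma(6.12+5, 10.10+5.2) = Gamma(11.12, 15.30).
The predictive distribution for the next observation is Lomax; its mean is β/(α−1) = 15.30/10.12 = 1.5119.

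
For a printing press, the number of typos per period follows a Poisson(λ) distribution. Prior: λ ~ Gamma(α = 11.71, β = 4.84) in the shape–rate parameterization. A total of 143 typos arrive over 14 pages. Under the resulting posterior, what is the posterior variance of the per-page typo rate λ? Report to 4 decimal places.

0.4359

With a Gamma(shape α, rate β) prior, the Poisson likelihood is conjugate: the posterior is Gamma(α + ΣXᵢ, β + n).
Posterior: Gamma(α+S, β+n) = Gamma(11.71+143, 4.84+14) = Gamma(154.71, 18.84).
Var = α/β² = 154.71/18.84² = 0.4359.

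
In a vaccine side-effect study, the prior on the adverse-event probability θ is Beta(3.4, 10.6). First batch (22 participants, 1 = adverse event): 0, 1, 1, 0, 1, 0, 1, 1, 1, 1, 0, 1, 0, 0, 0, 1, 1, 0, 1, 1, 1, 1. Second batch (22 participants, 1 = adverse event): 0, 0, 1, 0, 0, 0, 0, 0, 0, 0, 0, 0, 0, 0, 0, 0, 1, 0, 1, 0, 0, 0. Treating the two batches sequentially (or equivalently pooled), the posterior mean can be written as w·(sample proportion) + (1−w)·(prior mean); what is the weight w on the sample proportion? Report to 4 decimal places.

0.7586

The Beta prior is conjugate to a Binomial/Bernoulli likelihood; the update adds successes to α and failures to β.
Total number of participants: n = 22 + 22 = 44.
Posterior mean = (α₀+k)/(α₀+β₀+n) = [n/(α₀+β₀+n)]·(k/n) + [(α₀+β₀)/(α₀+β₀+n)]·α₀/(α₀+β₀), so only n and the prior enter the weight.
The weight on the data is w = n/(α₀+β₀+n) = 44/(3.4+10.6+44) = 44/58.0 = 0.7586.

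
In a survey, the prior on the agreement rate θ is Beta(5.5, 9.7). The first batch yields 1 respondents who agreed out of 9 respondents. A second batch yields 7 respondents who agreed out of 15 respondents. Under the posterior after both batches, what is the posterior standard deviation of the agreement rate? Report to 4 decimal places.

0.0749

The Beta prior is conjugate to a Binomial/Bernoulli likelihood; the update adds successes to α and failures to β.
After batch 1: Beta(5.5+1, 9.7+8) = Beta(6.5, 17.7).
After batch 2: Beta(6.5+7, 17.7+8) = Beta(13.5, 25.7).
Var = αβ/((α+β)²(α+β+1)) = 13.5·25.7/(39.2²·40.2) = 0.00561654; SD = √0.00561654 = 0.0749.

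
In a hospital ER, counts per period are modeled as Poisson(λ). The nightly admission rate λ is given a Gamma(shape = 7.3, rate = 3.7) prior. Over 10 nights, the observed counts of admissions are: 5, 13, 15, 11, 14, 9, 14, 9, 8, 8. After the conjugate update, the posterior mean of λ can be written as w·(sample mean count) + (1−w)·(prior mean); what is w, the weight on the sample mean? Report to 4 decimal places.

0.7299

With a Gamma(shape α, rate β) prior, the Poisson likelihood is conjugate: the posterior is Gamma(α + ΣXᵢ, β + n).
Posterior mean = (α₀+S)/(β₀+n) = [n/(β₀+n)]·(S/n) + [β₀/(β₀+n)]·(α₀/β₀), so only n and β₀ enter the weight.
Weight on data w = n/(β₀+n) = 10/(3.7+10) = 10/13.7 = 0.7299.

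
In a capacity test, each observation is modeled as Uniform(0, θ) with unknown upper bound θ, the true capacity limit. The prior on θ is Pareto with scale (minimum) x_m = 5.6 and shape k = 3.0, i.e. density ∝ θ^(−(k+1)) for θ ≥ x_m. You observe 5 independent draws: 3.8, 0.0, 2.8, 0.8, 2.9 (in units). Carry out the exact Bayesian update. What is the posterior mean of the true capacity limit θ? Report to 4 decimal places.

A Pareto(scale x_m, shape k) prior on the upper bound θ of Uniform(0, θ) is conjugate: posterior is Pareto(max(x_m, max xᵢ), k + n).
Sample maximum = 3.8; prior scale x_m = 5.6 → posterior scale = max = 5.6.
Posterior shape = 3.0 + 5 = 8.0.
E[θ|data] = k·x_m/(k−1) = 8.0·5.6/7.0 = 6.4000.

6.4000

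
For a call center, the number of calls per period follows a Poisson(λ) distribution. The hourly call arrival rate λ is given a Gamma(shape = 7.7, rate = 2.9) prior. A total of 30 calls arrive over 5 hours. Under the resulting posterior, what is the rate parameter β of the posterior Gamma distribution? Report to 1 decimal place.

With a Gamma(shape α, rate β) prior, the Poisson likelihood is conjugate: the posterior is Gamma(α + ΣXᵢ, β + n).
Posterior: Gamma(α+S, β+n) = Gamma(7.7+30, 2.9+5) = Gamma(37.7, 7.9).
Posterior β = 7.9.

7.9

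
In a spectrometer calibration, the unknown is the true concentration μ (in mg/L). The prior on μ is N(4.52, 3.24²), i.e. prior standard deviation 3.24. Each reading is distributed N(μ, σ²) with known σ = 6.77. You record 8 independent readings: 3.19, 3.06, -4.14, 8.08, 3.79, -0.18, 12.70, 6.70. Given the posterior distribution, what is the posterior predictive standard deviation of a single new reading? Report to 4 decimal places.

7.0384

For Normal data with known variance σ², a Normal(μ₀, σ₀²) prior on μ is conjugate. Posterior precision = 1/σ₀² + n/σ²; posterior mean is the precision-weighted average of μ₀ and x̄.
σ₀² = 3.24² = 10.4976, σ² = 6.77² = 45.8329; σ² + n·σ₀² = 45.8329 + 8·10.4976 = 129.8137.
Posterior precision = 1/σ₀² + n/σ² = 1/10.4976 + 8/45.8329 = (σ² + n·σ₀²)/(σ₀²σ²) = 129.8137/(10.4976·45.8329); posterior variance σₙ² = σ₀²σ²/(σ² + n·σ₀²) = 10.4976·45.8329/129.8137 = 3.706353.
Predictive variance for one new observation = σₙ² + σ² = 10.4976·45.8329/129.8137 + 45.8329 = σ²·(σ₀² + 129.8137)/129.8137 = 45.8329·140.3113/129.8137 = 49.539253; SD = √(45.8329·140.3113/129.8137) = 7.0384.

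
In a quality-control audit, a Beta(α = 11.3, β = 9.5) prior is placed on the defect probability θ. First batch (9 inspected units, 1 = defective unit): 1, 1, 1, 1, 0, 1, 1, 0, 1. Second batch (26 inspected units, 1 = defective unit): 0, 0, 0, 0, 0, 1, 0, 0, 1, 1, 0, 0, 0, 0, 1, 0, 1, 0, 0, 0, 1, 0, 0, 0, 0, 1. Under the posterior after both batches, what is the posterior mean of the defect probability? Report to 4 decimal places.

The Beta prior is conjugate to a Binomial/Bernoulli likelihood; the update adds successes to α and failures to β.
After batch 1: Beta(11.3+7, 9.5+2) = Beta(18.3, 11.5).
After batch 2: Beta(18.3+7, 11.5+19) = Beta(25.3, 30.5).
Posterior mean = α/(α+β) = 25.3/55.8 = 0.4534.

0.4534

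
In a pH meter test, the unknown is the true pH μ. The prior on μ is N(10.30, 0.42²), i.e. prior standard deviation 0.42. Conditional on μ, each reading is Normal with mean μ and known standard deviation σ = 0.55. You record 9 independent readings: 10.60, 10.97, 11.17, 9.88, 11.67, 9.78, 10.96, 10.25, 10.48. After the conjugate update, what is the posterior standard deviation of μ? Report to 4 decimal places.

For Normal data with known variance σ², a Normal(μ₀, σ₀²) prior on μ is conjugate. Posterior precision = 1/σ₀² + n/σ²; posterior mean is the precision-weighted average of μ₀ and x̄.
σ₀² = 0.42² = 0.1764, σ² = 0.55² = 0.3025; σ² + n·σ₀² = 0.3025 + 9·0.1764 = 1.8901.
Posterior precision = 1/σ₀² + n/σ² = 1/0.1764 + 9/0.3025 = (σ² + n·σ₀²)/(σ₀²σ²) = 1.8901/(0.1764·0.3025); posterior variance σₙ² = σ₀²σ²/(σ² + n·σ₀²) = 0.1764·0.3025/1.8901 = 0.028232.
Posterior SD = √σₙ² = √(0.1764·0.3025/1.8901) = 0.1680.

0.1680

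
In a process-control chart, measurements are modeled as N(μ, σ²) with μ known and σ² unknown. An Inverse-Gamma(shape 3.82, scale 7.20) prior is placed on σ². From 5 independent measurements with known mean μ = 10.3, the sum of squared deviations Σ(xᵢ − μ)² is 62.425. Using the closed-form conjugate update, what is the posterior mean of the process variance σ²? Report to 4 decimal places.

7.2204

With known mean μ and an Inverse-Gamma(α, β) prior on σ², the Normal likelihood is conjugate: posterior is Inv-Gamma(α + n/2, β + Σ(xᵢ−μ)²/2).
Posterior: Inv-Gamma(3.82 + 5/2, 7.20 + 62.425/2) = Inv-Gamma(6.32, 38.4125).
E[σ²|data] = β/(α−1) = 38.4125/5.32 = 7.2204.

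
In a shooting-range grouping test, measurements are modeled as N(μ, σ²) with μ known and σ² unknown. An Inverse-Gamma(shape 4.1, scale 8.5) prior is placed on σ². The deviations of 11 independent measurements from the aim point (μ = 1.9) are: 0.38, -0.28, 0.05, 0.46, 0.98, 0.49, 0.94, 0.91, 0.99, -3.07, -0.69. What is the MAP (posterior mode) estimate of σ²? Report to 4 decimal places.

With known mean μ and an Inverse-Gamma(α, β) prior on σ², the Normal likelihood is conjugate: posterior is Inv-Gamma(α + n/2, β + Σ(xᵢ−μ)²/2).
Σ(xᵢ−μ)² = (0.38)² + (-0.28)² + (0.05)² + (0.46)² + (0.98)² + (0.49)² + (0.94)² + (0.91)² + (0.99)² + (-3.07)² + (-0.69)² = 14.2302.
Posterior: Inv-Gamma(4.1 + 11/2, 8.5 + 14.2302/2) = Inv-Gamma(9.60, 15.61510).
Mode = β/(α+1) = 15.61510/10.60 = 1.4731.

1.4731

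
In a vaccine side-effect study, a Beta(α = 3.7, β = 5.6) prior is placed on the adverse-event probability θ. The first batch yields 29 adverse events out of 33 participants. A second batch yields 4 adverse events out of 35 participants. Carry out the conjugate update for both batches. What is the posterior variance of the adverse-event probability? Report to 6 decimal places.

0.003185

The Beta prior is conjugate to a Binomial/Bernoulli likelihood; the update adds successes to α and failures to β.
After batch 1: Beta(3.7+29, 5.6+4) = Beta(32.7, 9.6).
After batch 2: Beta(32.7+4, 9.6+31) = Beta(36.7, 40.6).
Var = αβ/((α+β)²(α+β+1)) = 36.7·40.6/(77.3²·78.3) = 0.003185.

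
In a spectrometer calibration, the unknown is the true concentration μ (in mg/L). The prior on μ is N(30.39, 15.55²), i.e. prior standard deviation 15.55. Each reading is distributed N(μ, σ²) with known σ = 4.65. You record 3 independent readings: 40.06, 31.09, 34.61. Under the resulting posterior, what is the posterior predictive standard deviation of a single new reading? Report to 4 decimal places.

5.3499

For Normal data with known variance σ², a Normal(μ₀, σ₀²) prior on μ is conjugate. Posterior precision = 1/σ₀² + n/σ²; posterior mean is the precision-weighted average of μ₀ and x̄.
σ₀² = 15.55² = 241.8025, σ² = 4.65² = 21.6225; σ² + n·σ₀² = 21.6225 + 3·241.8025 = 747.03.
Posterior precision = 1/σ₀² + n/σ² = 1/241.8025 + 3/21.6225 = (σ² + n·σ₀²)/(σ₀²σ²) = 747.03/(241.8025·21.6225); posterior variance σₙ² = σ₀²σ²/(σ² + n·σ₀²) = 241.8025·21.6225/747.03 = 6.998882.
Predictive variance for one new observation = σₙ² + σ² = 241.8025·21.6225/747.03 + 21.6225 = σ²·(σ₀² + 747.03)/747.03 = 21.6225·988.8325/747.03 = 28.621382; SD = √(21.6225·988.8325/747.03) = 5.3499.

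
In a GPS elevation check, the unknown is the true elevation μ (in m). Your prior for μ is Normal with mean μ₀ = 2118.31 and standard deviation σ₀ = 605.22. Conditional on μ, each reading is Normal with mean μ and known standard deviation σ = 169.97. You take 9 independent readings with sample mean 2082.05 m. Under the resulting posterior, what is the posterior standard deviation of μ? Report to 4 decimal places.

56.4100

For Normal data with known variance σ², a Normal(μ₀, σ₀²) prior on μ is conjugate. Posterior precision = 1/σ₀² + n/σ²; posterior mean is the precision-weighted average of μ₀ and x̄.
σ₀² = 605.22² = 366291.2484, σ² = 169.97² = 28889.8009; σ² + n·σ₀² = 28889.8009 + 9·366291.2484 = 3325511.0365.
Posterior precision = 1/σ₀² + n/σ² = 1/366291.2484 + 9/28889.8009 = (σ² + n·σ₀²)/(σ₀²σ²) = 3325511.0365/(366291.2484·28889.8009); posterior variance σₙ² = σ₀²σ²/(σ² + n·σ₀²) = 366291.2484·28889.8009/3325511.0365 = 3182.091751.
Posterior SD = √σₙ² = √(366291.2484·28889.8009/3325511.0365) = 56.4100.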